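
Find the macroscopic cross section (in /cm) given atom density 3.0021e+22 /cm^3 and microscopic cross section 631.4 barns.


Sigma = N * sigma_barns * 1e-24
Sigma = 3.0021e+22 * 631.4 * 1e-24
Sigma = 18.955 /cm

18.955


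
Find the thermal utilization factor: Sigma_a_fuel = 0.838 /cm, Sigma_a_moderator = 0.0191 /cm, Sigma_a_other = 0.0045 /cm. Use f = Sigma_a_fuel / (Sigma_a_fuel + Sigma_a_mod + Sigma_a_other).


f = Sigma_a_fuel / (Sigma_a_fuel + Sigma_a_mod + Sigma_a_other)
f = 0.838 / (0.838 + 0.0191 + 0.0045)
f = 0.97261

0.97261


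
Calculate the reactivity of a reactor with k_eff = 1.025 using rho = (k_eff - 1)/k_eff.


rho = (k_eff - 1) / k_eff
rho = (1.025 - 1) / 1.025
rho = 0.024390

0.024390


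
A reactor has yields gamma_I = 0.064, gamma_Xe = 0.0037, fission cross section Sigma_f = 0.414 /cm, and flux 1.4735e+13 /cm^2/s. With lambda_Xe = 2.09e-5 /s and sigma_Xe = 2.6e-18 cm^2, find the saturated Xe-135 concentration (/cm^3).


Xe_eq = (gamma_I + gamma_Xe) * Sigma_f * phi / (lambda_Xe + sigma_Xe * phi)
Numerator = (0.064 + 0.0037) * 0.414 * 1.4735e+13 = 4.129896e+11
Denominator = 2.09e-5 + 2.6e-18 * 1.4735e+13 = 5.921100e-05
Xe_eq = 4.129896e+11 / 5.921100e-05 = 6.9749e+15 /cm^3

6.9749e+15


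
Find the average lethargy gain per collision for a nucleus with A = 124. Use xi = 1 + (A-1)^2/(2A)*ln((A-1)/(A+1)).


xi = 1 + (A-1)^2/(2A) * ln((A-1)/(A+1))
xi = 1 + (124-1)^2/(2*124) * ln((124-1)/(124 +1))
xi = 0.016043

0.016043


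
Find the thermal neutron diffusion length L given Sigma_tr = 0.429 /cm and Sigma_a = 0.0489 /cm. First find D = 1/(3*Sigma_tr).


D = 1 / (3 * Sigma_tr) = 1 / (3 * 0.429) = 0.7770008 cm
L = sqrt(D / Sigma_a)
L = sqrt(0.7770008 / 0.0489)
L = 3.9862 cm

3.9862


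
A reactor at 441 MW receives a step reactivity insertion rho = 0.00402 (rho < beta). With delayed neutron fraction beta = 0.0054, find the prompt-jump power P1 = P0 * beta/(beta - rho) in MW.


P1/P0 = beta / (beta - rho)
P1/P0 = 0.0054 / (0.0054 - 0.00402) = 3.913043
P1 = 441 * 3.913043 = 1725.7 MW

1725.7


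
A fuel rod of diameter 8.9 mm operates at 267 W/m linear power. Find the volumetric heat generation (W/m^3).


r = D / 2 / 1000 = 8.9 / 2 / 1000 = 0.00445 m
q''' = q' / (pi * r^2)
q''' = 267 / (pi * 0.00445^2)
q''' = 4.2918e+06 W/m^3

4.2918e+06


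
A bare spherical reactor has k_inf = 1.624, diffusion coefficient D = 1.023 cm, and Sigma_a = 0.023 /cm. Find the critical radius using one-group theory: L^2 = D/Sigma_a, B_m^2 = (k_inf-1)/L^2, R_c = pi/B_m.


L^2 = D / Sigma_a = 1.023 / 0.023 = 44.47826 cm^2
B_m^2 = (k_inf - 1) / L^2 = (1.624 - 1) / 44.47826 = 0.01402933 /cm^2
For a bare sphere: B_g = pi/R, so R_c = pi / sqrt(B_m^2)
R_c = pi / sqrt(0.01402933) = 26.524 cm

26.524


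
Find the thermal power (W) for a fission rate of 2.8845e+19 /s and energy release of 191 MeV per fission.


P = fission_rate * E_MeV * 1.602e-13
P = 2.8845e+19 * 191 * 1.602e-13
P = 8.8261e+08 W

8.8261e+08


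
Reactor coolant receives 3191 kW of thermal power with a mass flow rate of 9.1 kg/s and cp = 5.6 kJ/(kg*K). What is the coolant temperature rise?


dT = Q / (m_dot * cp)
dT = 3191 / (9.1 * 5.6)
dT = 62.618 C

62.618


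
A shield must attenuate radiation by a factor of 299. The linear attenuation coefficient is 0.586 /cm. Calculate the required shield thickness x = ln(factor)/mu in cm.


x = ln(factor) / mu
x = ln(299) / 0.586
x = 9.7277 cm

9.7277


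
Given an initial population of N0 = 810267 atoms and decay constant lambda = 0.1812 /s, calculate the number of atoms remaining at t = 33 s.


N = N0 * exp(-lambda * t)
N = 810267 * exp(-0.1812 * 33)
N = 2049.8

2049.8


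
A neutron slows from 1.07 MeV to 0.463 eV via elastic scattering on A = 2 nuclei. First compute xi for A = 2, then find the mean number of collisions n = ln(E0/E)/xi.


xi = 1 + (A-1)^2/(2A)*ln((A-1)/(A+1)) = 0.7253469 (for A = 2)
n = ln(E0/E) / xi
n = ln(1.07e6 / 0.463) / 0.7253469
n = ln(2.311015e+06) / 0.7253469 = 20.202

20.202


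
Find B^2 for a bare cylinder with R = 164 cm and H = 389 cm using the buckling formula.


B^2 = (2.405/R)^2 + (pi/H)^2
B^2 = (2.405/164)^2 + (pi/389)^2
B^2 = 2.8027e-04 /cm^2

2.8027e-04


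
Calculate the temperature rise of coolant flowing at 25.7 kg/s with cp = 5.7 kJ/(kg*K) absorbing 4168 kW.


dT = Q / (m_dot * cp)
dT = 4168 / (25.7 * 5.7)
dT = 28.452 C

28.452


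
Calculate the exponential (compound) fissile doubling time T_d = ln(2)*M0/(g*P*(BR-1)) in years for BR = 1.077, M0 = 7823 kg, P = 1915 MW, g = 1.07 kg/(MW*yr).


Breeding gain G = BR - 1 = 1.077 - 1 = 0.077
Fissile production rate = g * P * G = 1.07 * 1915 * 0.077 = 157.77685 kg/yr
T_d = ln(2) * M0 / (g * P * G)
T_d = ln(2) * 7823 / 157.77685 = 34.368 yr

34.368


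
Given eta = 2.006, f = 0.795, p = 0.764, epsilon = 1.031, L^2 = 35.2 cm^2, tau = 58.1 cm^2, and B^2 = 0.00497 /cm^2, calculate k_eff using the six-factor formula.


k_inf = eta*f*p*eps = 2.006*0.795*0.764*1.031 = 1.256175
P_TNL = 1/(1 + L^2*B^2) = 1/(1 + 35.2*0.00497) = 0.8511044
P_FNL = exp(-B^2*tau) = exp(-0.00497*58.1) = 0.7491942
k_eff = k_inf * P_TNL * P_FNL = 1.256175 * 0.8511044 * 0.7491942
k_eff = 0.80099

0.80099


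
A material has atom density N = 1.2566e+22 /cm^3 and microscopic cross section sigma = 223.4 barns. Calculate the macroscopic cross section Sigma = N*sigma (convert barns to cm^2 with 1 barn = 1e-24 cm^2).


Sigma = N * sigma_barns * 1e-24
Sigma = 1.2566e+22 * 223.4 * 1e-24
Sigma = 2.8072 /cm

2.8072


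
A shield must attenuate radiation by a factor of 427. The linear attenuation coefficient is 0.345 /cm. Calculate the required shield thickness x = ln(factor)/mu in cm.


x = ln(factor) / mu
x = ln(427) / 0.345
x = 17.556 cm

17.556


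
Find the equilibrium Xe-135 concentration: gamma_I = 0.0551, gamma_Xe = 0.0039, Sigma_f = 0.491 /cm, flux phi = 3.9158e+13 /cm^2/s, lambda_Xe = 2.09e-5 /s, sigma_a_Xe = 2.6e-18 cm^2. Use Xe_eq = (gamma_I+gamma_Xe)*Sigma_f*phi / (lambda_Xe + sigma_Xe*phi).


Xe_eq = (gamma_I + gamma_Xe) * Sigma_f * phi / (lambda_Xe + sigma_Xe * phi)
Numerator = (0.0551 + 0.0039) * 0.491 * 3.9158e+13 = 1.134368e+12
Denominator = 2.09e-5 + 2.6e-18 * 3.9158e+13 = 1.227108e-04
Xe_eq = 1.134368e+12 / 1.227108e-04 = 9.2442e+15 /cm^3

9.2442e+15


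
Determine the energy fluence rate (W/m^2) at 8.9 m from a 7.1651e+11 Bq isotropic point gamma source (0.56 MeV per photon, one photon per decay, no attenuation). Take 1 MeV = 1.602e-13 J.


psi = A * E * 1.602e-13 / (4*pi*r^2)
psi = 7.1651e+11 * 0.56 * 1.602e-13 / (4*pi*8.9^2)
psi = 6.4578e-05 W/m^2

6.4578e-05


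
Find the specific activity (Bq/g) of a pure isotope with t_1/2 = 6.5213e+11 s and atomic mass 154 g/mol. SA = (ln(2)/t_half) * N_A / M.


lambda = ln(2) / t_half = ln(2) / 6.5213e+11 = 1.062897e-12 /s
SA = lambda * N_A / M
SA = 1.062897e-12 * 6.022e23 / 154
SA = 4.1563e+09 Bq/g

4.1563e+09


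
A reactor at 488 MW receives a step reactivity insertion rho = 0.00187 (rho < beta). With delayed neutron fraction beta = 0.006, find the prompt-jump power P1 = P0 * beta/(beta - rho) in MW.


P1/P0 = beta / (beta - rho)
P1/P0 = 0.006 / (0.006 - 0.00187) = 1.452785
P1 = 488 * 1.452785 = 708.96 MW

708.96


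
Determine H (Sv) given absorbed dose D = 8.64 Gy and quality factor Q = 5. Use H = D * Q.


H = D * Q
H = 8.64 * 5
H = 43.200 Sv

43.200


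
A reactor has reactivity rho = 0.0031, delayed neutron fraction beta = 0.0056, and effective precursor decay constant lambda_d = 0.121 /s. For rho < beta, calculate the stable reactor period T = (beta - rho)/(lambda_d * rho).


T = (beta - rho) / (lambda_d * rho)
T = (0.0056 - 0.0031) / (0.121 * 0.0031)
T = 6.6649 s

6.6649


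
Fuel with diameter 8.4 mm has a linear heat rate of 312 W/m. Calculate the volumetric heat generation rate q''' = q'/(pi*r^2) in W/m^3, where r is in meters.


r = D / 2 / 1000 = 8.4 / 2 / 1000 = 0.0042 m
q''' = q' / (pi * r^2)
q''' = 312 / (pi * 0.0042^2)
q''' = 5.6300e+06 W/m^3

5.6300e+06


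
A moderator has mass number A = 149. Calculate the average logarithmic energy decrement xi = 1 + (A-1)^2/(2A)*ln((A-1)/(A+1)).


xi = 1 + (A-1)^2/(2A) * ln((A-1)/(A+1))
xi = 1 + (149-1)^2/(2*149) * ln((149-1)/(149 +1))
xi = 0.013363

0.013363


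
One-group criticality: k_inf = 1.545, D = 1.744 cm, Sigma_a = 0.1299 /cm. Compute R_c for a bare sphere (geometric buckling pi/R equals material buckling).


L^2 = D / Sigma_a = 1.744 / 0.1299 = 13.42571 cm^2
B_m^2 = (k_inf - 1) / L^2 = (1.545 - 1) / 13.42571 = 0.04059376 /cm^2
For a bare sphere: B_g = pi/R, so R_c = pi / sqrt(B_m^2)
R_c = pi / sqrt(0.04059376) = 15.593 cm

15.593


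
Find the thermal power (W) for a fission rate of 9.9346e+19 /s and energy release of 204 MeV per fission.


P = fission_rate * E_MeV * 1.602e-13
P = 9.9346e+19 * 204 * 1.602e-13
P = 3.2467e+09 W

3.2467e+09


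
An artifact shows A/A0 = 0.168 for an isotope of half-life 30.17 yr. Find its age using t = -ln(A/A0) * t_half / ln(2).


lambda = ln(2) / t_half = ln(2) / 30.17 = 0.02297472 /yr
t = -ln(A/A0) / lambda
t = -ln(0.168) / 0.02297472
t = 77.641 yr

77.641


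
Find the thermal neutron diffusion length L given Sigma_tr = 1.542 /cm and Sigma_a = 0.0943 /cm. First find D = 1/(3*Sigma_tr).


D = 1 / (3 * Sigma_tr) = 1 / (3 * 1.542) = 0.2161695 cm
L = sqrt(D / Sigma_a)
L = sqrt(0.2161695 / 0.0943)
L = 1.5141 cm

1.5141


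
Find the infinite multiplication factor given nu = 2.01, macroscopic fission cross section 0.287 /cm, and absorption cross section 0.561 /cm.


k_inf = nu * Sigma_f / Sigma_a
k_inf = 2.01 * 0.287 / 0.561
k_inf = 1.0283

1.0283


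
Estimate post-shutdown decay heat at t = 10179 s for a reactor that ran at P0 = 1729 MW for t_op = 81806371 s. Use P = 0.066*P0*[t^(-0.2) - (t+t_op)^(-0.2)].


P/P0 = 0.066 * [t^(-0.2) - (t + t_op)^(-0.2)]
P/P0 = 0.066 * [10179^(-0.2) - (10179 + 81806371)^(-0.2)]
P/P0 = 0.066 * [0.1579279 - 0.02614760] = 0.008697500
P = 1729 * 0.008697500 = 15.038 MW

15.038


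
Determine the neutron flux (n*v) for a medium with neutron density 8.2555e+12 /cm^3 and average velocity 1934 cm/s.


phi = n * v
phi = 8.2555e+12 * 1934
phi = 1.5966e+16 /cm^2/s

1.5966e+16


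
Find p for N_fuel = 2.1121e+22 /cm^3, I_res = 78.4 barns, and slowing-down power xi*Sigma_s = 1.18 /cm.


p = exp(-N * I * 1e-24 / (xi*Sigma_s))
p = exp(-2.1121e+22 * 78.4 * 1e-24 / 1.18)
p = 0.24579

0.24579


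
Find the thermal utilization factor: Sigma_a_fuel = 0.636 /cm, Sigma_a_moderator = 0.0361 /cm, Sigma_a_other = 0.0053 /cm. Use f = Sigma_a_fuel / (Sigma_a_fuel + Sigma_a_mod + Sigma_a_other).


f = Sigma_a_fuel / (Sigma_a_fuel + Sigma_a_mod + Sigma_a_other)
f = 0.636 / (0.636 + 0.0361 + 0.0053)
f = 0.93888

0.93888


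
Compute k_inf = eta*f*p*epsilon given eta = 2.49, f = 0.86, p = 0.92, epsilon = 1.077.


k_inf = eta * f * p * epsilon
k_inf = 2.49 * 0.86 * 0.92 * 1.077
k_inf = 2.1218

2.1218


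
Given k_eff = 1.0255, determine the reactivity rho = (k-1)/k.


rho = (k_eff - 1) / k_eff
rho = (1.0255 - 1) / 1.0255
rho = 0.024866

0.024866


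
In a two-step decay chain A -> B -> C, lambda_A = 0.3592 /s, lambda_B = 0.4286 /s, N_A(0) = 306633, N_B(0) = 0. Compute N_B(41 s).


N_B(t) = lambda_A * N_A0 / (lambda_B - lambda_A) * [exp(-lambda_A*t) - exp(-lambda_B*t)]
exp(-0.3592*41) = 4.018448e-07; exp(-0.4286*41) = 2.335161e-08
N_B = 0.3592 * 306633 / (0.4286 - 0.3592) * (4.018448e-07 - 2.335161e-08)
N_B = 0.60069

0.60069


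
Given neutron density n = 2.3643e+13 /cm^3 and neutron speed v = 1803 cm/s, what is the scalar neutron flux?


phi = n * v
phi = 2.3643e+13 * 1803
phi = 4.2628e+16 /cm^2/s

4.2628e+16


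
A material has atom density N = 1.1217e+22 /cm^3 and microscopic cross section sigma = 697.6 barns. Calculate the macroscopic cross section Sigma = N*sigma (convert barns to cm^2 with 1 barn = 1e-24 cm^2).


Sigma = N * sigma_barns * 1e-24
Sigma = 1.1217e+22 * 697.6 * 1e-24
Sigma = 7.8250 /cm

7.8250


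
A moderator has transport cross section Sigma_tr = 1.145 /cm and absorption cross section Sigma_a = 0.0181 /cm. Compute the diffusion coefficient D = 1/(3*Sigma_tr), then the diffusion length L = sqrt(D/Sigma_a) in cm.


D = 1 / (3 * Sigma_tr) = 1 / (3 * 1.145) = 0.2911208 cm
L = sqrt(D / Sigma_a)
L = sqrt(0.2911208 / 0.0181)
L = 4.0105 cm

4.0105


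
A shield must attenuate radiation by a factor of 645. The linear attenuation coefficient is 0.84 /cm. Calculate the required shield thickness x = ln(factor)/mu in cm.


x = ln(factor) / mu
x = ln(645) / 0.84
x = 7.7015 cm

7.7015


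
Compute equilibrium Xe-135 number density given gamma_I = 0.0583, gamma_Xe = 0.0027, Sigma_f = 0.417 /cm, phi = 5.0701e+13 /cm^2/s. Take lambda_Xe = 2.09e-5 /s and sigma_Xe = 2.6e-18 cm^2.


Xe_eq = (gamma_I + gamma_Xe) * Sigma_f * phi / (lambda_Xe + sigma_Xe * phi)
Numerator = (0.0583 + 0.0027) * 0.417 * 5.0701e+13 = 1.289681e+12
Denominator = 2.09e-5 + 2.6e-18 * 5.0701e+13 = 1.527226e-04
Xe_eq = 1.289681e+12 / 1.527226e-04 = 8.4446e+15 /cm^3

8.4446e+15


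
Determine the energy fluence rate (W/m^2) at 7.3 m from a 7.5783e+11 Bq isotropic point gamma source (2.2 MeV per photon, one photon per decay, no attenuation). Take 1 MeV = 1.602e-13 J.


psi = A * E * 1.602e-13 / (4*pi*r^2)
psi = 7.5783e+11 * 2.2 * 1.602e-13 / (4*pi*7.3^2)
psi = 3.9884e-04 W/m^2

3.9884e-04


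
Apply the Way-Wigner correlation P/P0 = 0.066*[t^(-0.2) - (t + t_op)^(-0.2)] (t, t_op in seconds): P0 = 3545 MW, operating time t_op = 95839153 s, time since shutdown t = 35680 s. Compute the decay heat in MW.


P/P0 = 0.066 * [t^(-0.2) - (t + t_op)^(-0.2)]
P/P0 = 0.066 * [35680^(-0.2) - (35680 + 95839153)^(-0.2)]
P/P0 = 0.066 * [0.1228896 - 0.02533139] = 0.006438842
P = 3545 * 0.006438842 = 22.826 MW

22.826


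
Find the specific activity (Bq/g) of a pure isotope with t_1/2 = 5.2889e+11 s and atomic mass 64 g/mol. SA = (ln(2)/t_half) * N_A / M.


lambda = ln(2) / t_half = ln(2) / 5.2889e+11 = 1.310570e-12 /s
SA = lambda * N_A / M
SA = 1.310570e-12 * 6.022e23 / 64
SA = 1.2332e+10 Bq/g

1.2332e+10


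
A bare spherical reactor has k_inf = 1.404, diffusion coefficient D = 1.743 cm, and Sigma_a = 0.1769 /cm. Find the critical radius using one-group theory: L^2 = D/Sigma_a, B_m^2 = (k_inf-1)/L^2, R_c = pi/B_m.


L^2 = D / Sigma_a = 1.743 / 0.1769 = 9.853024 cm^2
B_m^2 = (k_inf - 1) / L^2 = (1.404 - 1) / 9.853024 = 0.04100264 /cm^2
For a bare sphere: B_g = pi/R, so R_c = pi / sqrt(B_m^2)
R_c = pi / sqrt(0.04100264) = 15.515 cm

15.515


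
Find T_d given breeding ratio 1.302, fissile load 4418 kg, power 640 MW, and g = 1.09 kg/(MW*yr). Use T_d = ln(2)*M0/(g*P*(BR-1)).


Breeding gain G = BR - 1 = 1.302 - 1 = 0.302
Fissile production rate = g * P * G = 1.09 * 640 * 0.302 = 210.6752 kg/yr
T_d = ln(2) * M0 / (g * P * G)
T_d = ln(2) * 4418 / 210.6752 = 14.536 yr

14.536


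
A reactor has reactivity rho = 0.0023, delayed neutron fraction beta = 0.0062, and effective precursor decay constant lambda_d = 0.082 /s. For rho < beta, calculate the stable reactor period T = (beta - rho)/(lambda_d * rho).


T = (beta - rho) / (lambda_d * rho)
T = (0.0062 - 0.0023) / (0.082 * 0.0023)
T = 20.679 s

20.679


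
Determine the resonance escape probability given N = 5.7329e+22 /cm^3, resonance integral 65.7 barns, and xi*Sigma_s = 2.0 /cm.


p = exp(-N * I * 1e-24 / (xi*Sigma_s))
p = exp(-5.7329e+22 * 65.7 * 1e-24 / 2.0)
p = 0.15209

0.15209


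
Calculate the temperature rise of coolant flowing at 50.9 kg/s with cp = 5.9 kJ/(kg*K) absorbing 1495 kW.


dT = Q / (m_dot * cp)
dT = 1495 / (50.9 * 5.9)
dT = 4.9782 C

4.9782


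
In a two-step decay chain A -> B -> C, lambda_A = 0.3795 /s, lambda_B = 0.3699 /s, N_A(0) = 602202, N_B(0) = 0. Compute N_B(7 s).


N_B(t) = lambda_A * N_A0 / (lambda_B - lambda_A) * [exp(-lambda_A*t) - exp(-lambda_B*t)]
exp(-0.3795*7) = 0.07019347; exp(-0.3699*7) = 0.07507257
N_B = 0.3795 * 602202 / (0.3699 - 0.3795) * (0.07019347 - 0.07507257)
N_B = 116151

116151


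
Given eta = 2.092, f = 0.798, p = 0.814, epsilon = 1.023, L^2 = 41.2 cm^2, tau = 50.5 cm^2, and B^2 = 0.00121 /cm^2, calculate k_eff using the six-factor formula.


k_inf = eta*f*p*eps = 2.092*0.798*0.814*1.023 = 1.390159
P_TNL = 1/(1 + L^2*B^2) = 1/(1 + 41.2*0.00121) = 0.9525152
P_FNL = exp(-B^2*tau) = exp(-0.00121*50.5) = 0.9407245
k_eff = k_inf * P_TNL * P_FNL = 1.390159 * 0.9525152 * 0.9407245
k_eff = 1.2457

1.2457


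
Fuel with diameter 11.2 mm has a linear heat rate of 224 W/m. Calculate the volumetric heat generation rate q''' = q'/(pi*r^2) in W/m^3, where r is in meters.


r = D / 2 / 1000 = 11.2 / 2 / 1000 = 0.0056 m
q''' = q' / (pi * r^2)
q''' = 224 / (pi * 0.0056^2)
q''' = 2.2736e+06 W/m^3

2.2736e+06


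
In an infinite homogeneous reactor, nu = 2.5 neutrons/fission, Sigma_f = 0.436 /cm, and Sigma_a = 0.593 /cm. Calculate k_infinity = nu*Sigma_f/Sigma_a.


k_inf = nu * Sigma_f / Sigma_a
k_inf = 2.5 * 0.436 / 0.593
k_inf = 1.8381

1.8381


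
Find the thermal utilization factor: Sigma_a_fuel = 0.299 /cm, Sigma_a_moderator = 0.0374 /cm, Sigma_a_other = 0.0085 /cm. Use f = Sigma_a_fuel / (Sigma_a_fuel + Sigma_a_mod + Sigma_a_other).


f = Sigma_a_fuel / (Sigma_a_fuel + Sigma_a_mod + Sigma_a_other)
f = 0.299 / (0.299 + 0.0374 + 0.0085)
f = 0.86692

0.86692


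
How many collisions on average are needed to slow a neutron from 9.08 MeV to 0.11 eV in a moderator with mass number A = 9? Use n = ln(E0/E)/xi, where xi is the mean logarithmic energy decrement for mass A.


xi = 1 + (A-1)^2/(2A)*ln((A-1)/(A+1)) = 0.2066007 (for A = 9)
n = ln(E0/E) / xi
n = ln(9.08e6 / 0.11) / 0.2066007
n = ln(8.254545e+07) / 0.2066007 = 88.232

88.232


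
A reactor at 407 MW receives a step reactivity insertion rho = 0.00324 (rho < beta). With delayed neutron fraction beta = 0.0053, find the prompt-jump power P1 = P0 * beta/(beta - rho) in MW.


P1/P0 = beta / (beta - rho)
P1/P0 = 0.0053 / (0.0053 - 0.00324) = 2.572816
P1 = 407 * 2.572816 = 1047.1 MW

1047.1


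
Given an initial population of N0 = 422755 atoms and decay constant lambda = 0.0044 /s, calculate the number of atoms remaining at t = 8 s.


N = N0 * exp(-lambda * t)
N = 422755 * exp(-0.0044 * 8)
N = 408133

408133


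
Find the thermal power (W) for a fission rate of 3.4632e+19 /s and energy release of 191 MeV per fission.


P = fission_rate * E_MeV * 1.602e-13
P = 3.4632e+19 * 191 * 1.602e-13
P = 1.0597e+09 W

1.0597e+09


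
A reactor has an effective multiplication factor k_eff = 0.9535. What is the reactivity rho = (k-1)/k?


rho = (k_eff - 1) / k_eff
rho = (0.9535 - 1) / 0.9535
rho = -0.048768

-0.048768


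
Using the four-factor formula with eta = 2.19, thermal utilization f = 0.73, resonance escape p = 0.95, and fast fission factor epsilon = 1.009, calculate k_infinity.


k_inf = eta * f * p * epsilon
k_inf = 2.19 * 0.73 * 0.95 * 1.009
k_inf = 1.5324

1.5324


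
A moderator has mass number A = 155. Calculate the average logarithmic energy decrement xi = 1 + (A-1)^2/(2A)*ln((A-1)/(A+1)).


xi = 1 + (A-1)^2/(2A) * ln((A-1)/(A+1))
xi = 1 + (155-1)^2/(2*155) * ln((155-1)/(155 +1))
xi = 0.012848

0.012848


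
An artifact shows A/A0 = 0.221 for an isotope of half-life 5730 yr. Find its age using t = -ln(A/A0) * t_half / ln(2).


lambda = ln(2) / t_half = ln(2) / 5730 = 1.209681e-04 /yr
t = -ln(A/A0) / lambda
t = -ln(0.221) / 1.209681e-04
t = 12479 yr

12479


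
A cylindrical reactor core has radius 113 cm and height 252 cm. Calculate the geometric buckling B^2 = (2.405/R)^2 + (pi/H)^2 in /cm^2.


B^2 = (2.405/R)^2 + (pi/H)^2
B^2 = (2.405/113)^2 + (pi/252)^2
B^2 = 6.0839e-04 /cm^2

6.0839e-04


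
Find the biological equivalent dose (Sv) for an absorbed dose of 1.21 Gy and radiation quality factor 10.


H = D * Q
H = 1.21 * 10
H = 12.100 Sv

12.100


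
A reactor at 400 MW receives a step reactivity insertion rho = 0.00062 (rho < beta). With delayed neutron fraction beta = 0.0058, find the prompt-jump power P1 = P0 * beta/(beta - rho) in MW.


P1/P0 = beta / (beta - rho)
P1/P0 = 0.0058 / (0.0058 - 0.00062) = 1.119691
P1 = 400 * 1.119691 = 447.88 MW

447.88


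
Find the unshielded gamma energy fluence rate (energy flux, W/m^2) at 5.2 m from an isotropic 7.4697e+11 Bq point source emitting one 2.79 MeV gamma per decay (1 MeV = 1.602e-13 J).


psi = A * E * 1.602e-13 / (4*pi*r^2)
psi = 7.4697e+11 * 2.79 * 1.602e-13 / (4*pi*5.2^2)
psi = 9.8255e-04 W/m^2

9.8255e-04


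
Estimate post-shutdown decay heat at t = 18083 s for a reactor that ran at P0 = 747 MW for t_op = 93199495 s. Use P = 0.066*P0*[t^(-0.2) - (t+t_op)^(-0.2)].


P/P0 = 0.066 * [t^(-0.2) - (t + t_op)^(-0.2)]
P/P0 = 0.066 * [18083^(-0.2) - (18083 + 93199495)^(-0.2)]
P/P0 = 0.066 * [0.1407816 - 0.02547419] = 0.007610289
P = 747 * 0.007610289 = 5.6849 MW

5.6849


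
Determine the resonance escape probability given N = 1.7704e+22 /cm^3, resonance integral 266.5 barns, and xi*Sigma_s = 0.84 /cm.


p = exp(-N * I * 1e-24 / (xi*Sigma_s))
p = exp(-1.7704e+22 * 266.5 * 1e-24 / 0.84)
p = 0.0036362

0.0036362


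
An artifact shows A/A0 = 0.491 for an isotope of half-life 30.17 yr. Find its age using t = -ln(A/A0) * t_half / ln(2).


lambda = ln(2) / t_half = ln(2) / 30.17 = 0.02297472 /yr
t = -ln(A/A0) / lambda
t = -ln(0.491) / 0.02297472
t = 30.961 yr

30.961


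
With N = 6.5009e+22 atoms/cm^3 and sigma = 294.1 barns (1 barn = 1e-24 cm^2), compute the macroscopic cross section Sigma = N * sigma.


Sigma = N * sigma_barns * 1e-24
Sigma = 6.5009e+22 * 294.1 * 1e-24
Sigma = 19.119 /cm

19.119


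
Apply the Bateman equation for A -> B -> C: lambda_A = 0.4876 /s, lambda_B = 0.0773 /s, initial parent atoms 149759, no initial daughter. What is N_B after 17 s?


N_B(t) = lambda_A * N_A0 / (lambda_B - lambda_A) * [exp(-lambda_A*t) - exp(-lambda_B*t)]
exp(-0.4876*17) = 2.512154e-04; exp(-0.0773*17) = 0.2687161
N_B = 0.4876 * 149759 / (0.0773 - 0.4876) * (2.512154e-04 - 0.2687161)
N_B = 47780

47780


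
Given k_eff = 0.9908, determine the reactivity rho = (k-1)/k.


rho = (k_eff - 1) / k_eff
rho = (0.9908 - 1) / 0.9908
rho = -0.0092854

-0.0092854


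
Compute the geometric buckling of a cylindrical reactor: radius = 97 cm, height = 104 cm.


B^2 = (2.405/R)^2 + (pi/H)^2
B^2 = (2.405/97)^2 + (pi/104)^2
B^2 = 0.0015272 /cm^2

0.0015272


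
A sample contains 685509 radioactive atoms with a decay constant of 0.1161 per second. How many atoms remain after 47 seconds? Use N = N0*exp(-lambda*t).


N = N0 * exp(-lambda * t)
N = 685509 * exp(-0.1161 * 47)
N = 2925.5

2925.5


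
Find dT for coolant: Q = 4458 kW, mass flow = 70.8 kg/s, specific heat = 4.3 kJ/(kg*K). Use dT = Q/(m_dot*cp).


dT = Q / (m_dot * cp)
dT = 4458 / (70.8 * 4.3)
dT = 14.643 C

14.643


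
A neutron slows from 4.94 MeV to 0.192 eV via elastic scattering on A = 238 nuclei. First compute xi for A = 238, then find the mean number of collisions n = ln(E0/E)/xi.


xi = 1 + (A-1)^2/(2A)*ln((A-1)/(A+1)) = 0.008379872 (for A = 238)
n = ln(E0/E) / xi
n = ln(4.94e6 / 0.192) / 0.008379872
n = ln(2.572917e+07) / 0.008379872 = 2036.2

2036.2


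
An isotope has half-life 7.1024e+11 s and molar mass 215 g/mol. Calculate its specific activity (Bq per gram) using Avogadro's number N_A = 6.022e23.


lambda = ln(2) / t_half = ln(2) / 7.1024e+11 = 9.759337e-13 /s
SA = lambda * N_A / M
SA = 9.759337e-13 * 6.022e23 / 215
SA = 2.7335e+09 Bq/g

2.7335e+09


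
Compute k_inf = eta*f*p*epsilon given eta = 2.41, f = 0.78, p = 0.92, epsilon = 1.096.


k_inf = eta * f * p * epsilon
k_inf = 2.41 * 0.78 * 0.92 * 1.096
k_inf = 1.8954

1.8954


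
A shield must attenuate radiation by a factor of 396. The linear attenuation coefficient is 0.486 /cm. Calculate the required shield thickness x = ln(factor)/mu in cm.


x = ln(factor) / mu
x = ln(396) / 0.486
x = 12.307 cm

12.307


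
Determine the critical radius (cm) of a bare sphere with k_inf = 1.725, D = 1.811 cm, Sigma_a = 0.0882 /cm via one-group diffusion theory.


L^2 = D / Sigma_a = 1.811 / 0.0882 = 20.53288 cm^2
B_m^2 = (k_inf - 1) / L^2 = (1.725 - 1) / 20.53288 = 0.03530922 /cm^2
For a bare sphere: B_g = pi/R, so R_c = pi / sqrt(B_m^2)
R_c = pi / sqrt(0.03530922) = 16.719 cm

16.719


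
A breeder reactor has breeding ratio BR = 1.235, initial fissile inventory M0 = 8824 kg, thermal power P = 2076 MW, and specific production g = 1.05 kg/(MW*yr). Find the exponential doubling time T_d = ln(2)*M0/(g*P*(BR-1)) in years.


Breeding gain G = BR - 1 = 1.235 - 1 = 0.235
Fissile production rate = g * P * G = 1.05 * 2076 * 0.235 = 512.253 kg/yr
T_d = ln(2) * M0 / (g * P * G)
T_d = ln(2) * 8824 / 512.253 = 11.940 yr

11.940


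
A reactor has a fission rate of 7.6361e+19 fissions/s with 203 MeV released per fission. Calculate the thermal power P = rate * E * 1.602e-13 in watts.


P = fission_rate * E_MeV * 1.602e-13
P = 7.6361e+19 * 203 * 1.602e-13
P = 2.4833e+09 W

2.4833e+09


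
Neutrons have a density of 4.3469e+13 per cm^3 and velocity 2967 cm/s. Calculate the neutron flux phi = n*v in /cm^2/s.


phi = n * v
phi = 4.3469e+13 * 2967
phi = 1.2897e+17 /cm^2/s

1.2897e+17


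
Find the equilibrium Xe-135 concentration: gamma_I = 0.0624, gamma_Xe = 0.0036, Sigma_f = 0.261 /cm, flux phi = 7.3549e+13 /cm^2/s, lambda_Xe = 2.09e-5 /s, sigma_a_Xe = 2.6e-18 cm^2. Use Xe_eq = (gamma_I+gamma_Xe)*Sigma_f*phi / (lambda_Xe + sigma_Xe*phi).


Xe_eq = (gamma_I + gamma_Xe) * Sigma_f * phi / (lambda_Xe + sigma_Xe * phi)
Numerator = (0.0624 + 0.0036) * 0.261 * 7.3549e+13 = 1.266955e+12
Denominator = 2.09e-5 + 2.6e-18 * 7.3549e+13 = 2.121274e-04
Xe_eq = 1.266955e+12 / 2.121274e-04 = 5.9726e+15 /cm^3

5.9726e+15


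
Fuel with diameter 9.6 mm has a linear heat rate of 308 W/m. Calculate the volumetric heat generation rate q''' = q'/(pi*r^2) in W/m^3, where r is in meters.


r = D / 2 / 1000 = 9.6 / 2 / 1000 = 0.0048 m
q''' = q' / (pi * r^2)
q''' = 308 / (pi * 0.0048^2)
q''' = 4.2552e+06 W/m^3

4.2552e+06


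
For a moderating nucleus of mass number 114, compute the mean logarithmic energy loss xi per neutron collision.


xi = 1 + (A-1)^2/(2A) * ln((A-1)/(A+1))
xi = 1 + (114-1)^2/(2*114) * ln((114-1)/(114 +1))
xi = 0.017442

0.017442


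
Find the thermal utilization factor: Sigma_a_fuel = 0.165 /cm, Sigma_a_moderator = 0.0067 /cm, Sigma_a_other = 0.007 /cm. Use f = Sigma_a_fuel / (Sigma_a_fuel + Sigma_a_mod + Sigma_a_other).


f = Sigma_a_fuel / (Sigma_a_fuel + Sigma_a_mod + Sigma_a_other)
f = 0.165 / (0.165 + 0.0067 + 0.007)
f = 0.92334

0.92334


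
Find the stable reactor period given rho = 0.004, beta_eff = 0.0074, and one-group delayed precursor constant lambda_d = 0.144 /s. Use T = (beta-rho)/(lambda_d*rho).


T = (beta - rho) / (lambda_d * rho)
T = (0.0074 - 0.004) / (0.144 * 0.004)
T = 5.9028 s

5.9028


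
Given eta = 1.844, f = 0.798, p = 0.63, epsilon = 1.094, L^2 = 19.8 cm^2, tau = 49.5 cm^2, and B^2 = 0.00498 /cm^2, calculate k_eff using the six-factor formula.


k_inf = eta*f*p*eps = 1.844*0.798*0.63*1.094 = 1.014196
P_TNL = 1/(1 + L^2*B^2) = 1/(1 + 19.8*0.00498) = 0.9102461
P_FNL = exp(-B^2*tau) = exp(-0.00498*49.5) = 0.7815235
k_eff = k_inf * P_TNL * P_FNL = 1.014196 * 0.9102461 * 0.7815235
k_eff = 0.72148

0.72148


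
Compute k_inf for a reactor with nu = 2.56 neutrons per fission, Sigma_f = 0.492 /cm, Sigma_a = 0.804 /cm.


k_inf = nu * Sigma_f / Sigma_a
k_inf = 2.56 * 0.492 / 0.804
k_inf = 1.5666

1.5666


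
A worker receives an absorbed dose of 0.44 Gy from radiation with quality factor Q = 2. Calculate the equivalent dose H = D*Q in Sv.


H = D * Q
H = 0.44 * 2
H = 0.88000 Sv

0.88000


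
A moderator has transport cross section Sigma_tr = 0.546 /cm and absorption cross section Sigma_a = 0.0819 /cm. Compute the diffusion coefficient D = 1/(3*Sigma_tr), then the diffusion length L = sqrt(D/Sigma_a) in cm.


D = 1 / (3 * Sigma_tr) = 1 / (3 * 0.546) = 0.6105006 cm
L = sqrt(D / Sigma_a)
L = sqrt(0.6105006 / 0.0819)
L = 2.7302 cm

2.7302


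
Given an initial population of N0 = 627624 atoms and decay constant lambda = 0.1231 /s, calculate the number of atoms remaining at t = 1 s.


N = N0 * exp(-lambda * t)
N = 627624 * exp(-0.1231 * 1)
N = 554930

554930


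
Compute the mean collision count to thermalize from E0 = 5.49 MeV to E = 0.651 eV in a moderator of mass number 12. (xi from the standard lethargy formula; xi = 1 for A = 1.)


xi = 1 + (A-1)^2/(2A)*ln((A-1)/(A+1)) = 0.1577690 (for A = 12)
n = ln(E0/E) / xi
n = ln(5.49e6 / 0.651) / 0.1577690
n = ln(8.433180e+06) / 0.1577690 = 101.08

101.08


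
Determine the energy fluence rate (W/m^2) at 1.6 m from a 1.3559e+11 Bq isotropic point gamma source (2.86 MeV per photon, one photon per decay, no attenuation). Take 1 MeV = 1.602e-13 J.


psi = A * E * 1.602e-13 / (4*pi*r^2)
psi = 1.3559e+11 * 2.86 * 1.602e-13 / (4*pi*1.6^2)
psi = 0.0019311 W/m^2

0.0019311


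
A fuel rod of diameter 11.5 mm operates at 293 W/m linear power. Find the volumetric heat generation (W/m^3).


r = D / 2 / 1000 = 11.5 / 2 / 1000 = 0.00575 m
q''' = q' / (pi * r^2)
q''' = 293 / (pi * 0.00575^2)
q''' = 2.8209e+06 W/m^3

2.8209e+06


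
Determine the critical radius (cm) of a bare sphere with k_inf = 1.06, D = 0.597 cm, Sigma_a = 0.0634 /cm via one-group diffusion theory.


L^2 = D / Sigma_a = 0.597 / 0.0634 = 9.416404 cm^2
B_m^2 = (k_inf - 1) / L^2 = (1.06 - 1) / 9.416404 = 0.006371859 /cm^2
For a bare sphere: B_g = pi/R, so R_c = pi / sqrt(B_m^2)
R_c = pi / sqrt(0.006371859) = 39.357 cm

39.357


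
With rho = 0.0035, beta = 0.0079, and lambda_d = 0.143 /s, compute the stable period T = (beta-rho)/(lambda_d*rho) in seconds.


T = (beta - rho) / (lambda_d * rho)
T = (0.0079 - 0.0035) / (0.143 * 0.0035)
T = 8.7912 s

8.7912


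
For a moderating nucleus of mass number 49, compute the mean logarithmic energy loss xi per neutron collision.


xi = 1 + (A-1)^2/(2A) * ln((A-1)/(A+1))
xi = 1 + (49-1)^2/(2*49) * ln((49-1)/(49 +1))
xi = 0.040267

0.040267


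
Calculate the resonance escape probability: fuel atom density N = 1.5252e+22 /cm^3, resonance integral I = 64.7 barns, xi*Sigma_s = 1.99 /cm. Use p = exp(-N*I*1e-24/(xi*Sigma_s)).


p = exp(-N * I * 1e-24 / (xi*Sigma_s))
p = exp(-1.5252e+22 * 64.7 * 1e-24 / 1.99)
p = 0.60903

0.60903


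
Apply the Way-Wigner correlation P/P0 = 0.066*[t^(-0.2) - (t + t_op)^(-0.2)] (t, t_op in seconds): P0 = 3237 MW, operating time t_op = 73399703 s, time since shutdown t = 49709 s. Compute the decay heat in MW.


P/P0 = 0.066 * [t^(-0.2) - (t + t_op)^(-0.2)]
P/P0 = 0.066 * [49709^(-0.2) - (49709 + 73399703)^(-0.2)]
P/P0 = 0.066 * [0.1150040 - 0.02671790] = 0.005826883
P = 3237 * 0.005826883 = 18.862 MW

18.862


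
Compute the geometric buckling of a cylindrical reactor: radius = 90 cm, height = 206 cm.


B^2 = (2.405/R)^2 + (pi/H)^2
B^2 = (2.405/90)^2 + (pi/206)^2
B^2 = 9.4665e-04 /cm^2

9.4665e-04


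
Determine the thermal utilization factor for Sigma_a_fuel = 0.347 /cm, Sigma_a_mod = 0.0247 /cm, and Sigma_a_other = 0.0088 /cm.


f = Sigma_a_fuel / (Sigma_a_fuel + Sigma_a_mod + Sigma_a_other)
f = 0.347 / (0.347 + 0.0247 + 0.0088)
f = 0.91196

0.91196


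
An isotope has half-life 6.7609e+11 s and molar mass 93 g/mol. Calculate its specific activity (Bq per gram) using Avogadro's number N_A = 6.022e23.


lambda = ln(2) / t_half = ln(2) / 6.7609e+11 = 1.025229e-12 /s
SA = lambda * N_A / M
SA = 1.025229e-12 * 6.022e23 / 93
SA = 6.6386e+09 Bq/g

6.6386e+09


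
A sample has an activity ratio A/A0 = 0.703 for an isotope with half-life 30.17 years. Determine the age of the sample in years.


lambda = ln(2) / t_half = ln(2) / 30.17 = 0.02297472 /yr
t = -ln(A/A0) / lambda
t = -ln(0.703) / 0.02297472
t = 15.339 yr

15.339


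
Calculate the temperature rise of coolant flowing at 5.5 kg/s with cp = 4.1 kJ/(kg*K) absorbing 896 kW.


dT = Q / (m_dot * cp)
dT = 896 / (5.5 * 4.1)
dT = 39.734 C

39.734


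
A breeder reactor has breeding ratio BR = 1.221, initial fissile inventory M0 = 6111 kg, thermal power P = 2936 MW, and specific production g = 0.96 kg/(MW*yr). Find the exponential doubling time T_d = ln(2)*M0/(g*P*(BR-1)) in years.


Breeding gain G = BR - 1 = 1.221 - 1 = 0.221
Fissile production rate = g * P * G = 0.96 * 2936 * 0.221 = 622.90176 kg/yr
T_d = ln(2) * M0 / (g * P * G)
T_d = ln(2) * 6111 / 622.90176 = 6.8001 yr

6.8001


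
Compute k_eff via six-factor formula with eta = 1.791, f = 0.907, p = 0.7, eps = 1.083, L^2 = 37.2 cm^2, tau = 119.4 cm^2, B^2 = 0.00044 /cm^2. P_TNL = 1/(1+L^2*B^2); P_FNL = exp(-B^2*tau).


k_inf = eta*f*p*eps = 1.791*0.907*0.7*1.083 = 1.231486
P_TNL = 1/(1 + L^2*B^2) = 1/(1 + 37.2*0.00044) = 0.9838956
P_FNL = exp(-B^2*tau) = exp(-0.00044*119.4) = 0.9488202
k_eff = k_inf * P_TNL * P_FNL = 1.231486 * 0.9838956 * 0.9488202
k_eff = 1.1496

1.1496


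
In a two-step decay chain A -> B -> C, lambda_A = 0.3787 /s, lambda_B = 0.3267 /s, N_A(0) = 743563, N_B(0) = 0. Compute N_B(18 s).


N_B(t) = lambda_A * N_A0 / (lambda_B - lambda_A) * [exp(-lambda_A*t) - exp(-lambda_B*t)]
exp(-0.3787*18) = 0.001095439; exp(-0.3267*18) = 0.002793109
N_B = 0.3787 * 743563 / (0.3267 - 0.3787) * (0.001095439 - 0.002793109)
N_B = 9193.1

9193.1


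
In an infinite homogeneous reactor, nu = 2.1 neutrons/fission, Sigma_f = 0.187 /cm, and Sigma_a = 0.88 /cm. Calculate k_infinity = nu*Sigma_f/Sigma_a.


k_inf = nu * Sigma_f / Sigma_a
k_inf = 2.1 * 0.187 / 0.88
k_inf = 0.44625

0.44625


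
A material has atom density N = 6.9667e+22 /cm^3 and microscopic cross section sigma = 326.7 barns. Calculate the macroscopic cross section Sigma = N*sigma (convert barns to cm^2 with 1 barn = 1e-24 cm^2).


Sigma = N * sigma_barns * 1e-24
Sigma = 6.9667e+22 * 326.7 * 1e-24
Sigma = 22.760 /cm

22.760


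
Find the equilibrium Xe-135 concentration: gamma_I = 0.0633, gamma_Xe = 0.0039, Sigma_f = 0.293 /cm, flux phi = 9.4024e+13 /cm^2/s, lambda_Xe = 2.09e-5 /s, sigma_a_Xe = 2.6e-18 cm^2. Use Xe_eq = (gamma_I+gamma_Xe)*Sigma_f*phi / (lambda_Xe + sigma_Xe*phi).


Xe_eq = (gamma_I + gamma_Xe) * Sigma_f * phi / (lambda_Xe + sigma_Xe * phi)
Numerator = (0.0633 + 0.0039) * 0.293 * 9.4024e+13 = 1.851295e+12
Denominator = 2.09e-5 + 2.6e-18 * 9.4024e+13 = 2.653624e-04
Xe_eq = 1.851295e+12 / 2.653624e-04 = 6.9765e+15 /cm^3

6.9765e+15


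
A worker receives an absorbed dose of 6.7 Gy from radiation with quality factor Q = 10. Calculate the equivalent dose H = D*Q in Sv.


H = D * Q
H = 6.7 * 10
H = 67.000 Sv

67.000


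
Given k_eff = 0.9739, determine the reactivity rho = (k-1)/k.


rho = (k_eff - 1) / k_eff
rho = (0.9739 - 1) / 0.9739
rho = -0.026799

-0.026799


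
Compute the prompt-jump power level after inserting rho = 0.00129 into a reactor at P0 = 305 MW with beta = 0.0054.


P1/P0 = beta / (beta - rho)
P1/P0 = 0.0054 / (0.0054 - 0.00129) = 1.313869
P1 = 305 * 1.313869 = 400.73 MW

400.73


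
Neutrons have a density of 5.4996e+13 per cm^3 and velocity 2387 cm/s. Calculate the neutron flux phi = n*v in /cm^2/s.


phi = n * v
phi = 5.4996e+13 * 2387
phi = 1.3128e+17 /cm^2/s

1.3128e+17


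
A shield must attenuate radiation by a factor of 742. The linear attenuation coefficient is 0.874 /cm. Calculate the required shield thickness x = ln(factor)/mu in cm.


x = ln(factor) / mu
x = ln(742) / 0.874
x = 7.5622 cm

7.5622


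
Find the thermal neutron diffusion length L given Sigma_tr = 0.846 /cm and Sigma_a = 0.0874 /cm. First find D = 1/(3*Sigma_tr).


D = 1 / (3 * Sigma_tr) = 1 / (3 * 0.846) = 0.3940110 cm
L = sqrt(D / Sigma_a)
L = sqrt(0.3940110 / 0.0874)
L = 2.1232 cm

2.1232


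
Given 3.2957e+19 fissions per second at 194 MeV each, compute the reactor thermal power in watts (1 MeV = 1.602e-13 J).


P = fission_rate * E_MeV * 1.602e-13
P = 3.2957e+19 * 194 * 1.602e-13
P = 1.0243e+09 W

1.0243e+09


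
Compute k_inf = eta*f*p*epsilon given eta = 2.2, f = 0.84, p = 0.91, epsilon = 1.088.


k_inf = eta * f * p * epsilon
k_inf = 2.2 * 0.84 * 0.91 * 1.088
k_inf = 1.8297

1.8297


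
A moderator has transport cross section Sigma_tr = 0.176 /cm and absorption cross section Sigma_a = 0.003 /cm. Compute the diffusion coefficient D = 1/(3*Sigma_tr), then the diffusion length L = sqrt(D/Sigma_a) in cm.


D = 1 / (3 * Sigma_tr) = 1 / (3 * 0.176) = 1.893939 cm
L = sqrt(D / Sigma_a)
L = sqrt(1.893939 / 0.003)
L = 25.126 cm

25.126


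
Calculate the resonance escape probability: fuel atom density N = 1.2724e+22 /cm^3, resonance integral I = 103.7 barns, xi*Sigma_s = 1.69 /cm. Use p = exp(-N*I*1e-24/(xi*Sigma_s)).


p = exp(-N * I * 1e-24 / (xi*Sigma_s))
p = exp(-1.2724e+22 * 103.7 * 1e-24 / 1.69)
p = 0.45806

0.45806


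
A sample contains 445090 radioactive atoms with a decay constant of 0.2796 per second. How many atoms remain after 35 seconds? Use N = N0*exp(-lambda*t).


N = N0 * exp(-lambda * t)
N = 445090 * exp(-0.2796 * 35)
N = 25.029

25.029


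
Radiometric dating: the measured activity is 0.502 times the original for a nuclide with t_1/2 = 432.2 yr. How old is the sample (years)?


lambda = ln(2) / t_half = ln(2) / 432.2 = 0.001603765 /yr
t = -ln(A/A0) / lambda
t = -ln(0.502) / 0.001603765
t = 429.71 yr

429.71


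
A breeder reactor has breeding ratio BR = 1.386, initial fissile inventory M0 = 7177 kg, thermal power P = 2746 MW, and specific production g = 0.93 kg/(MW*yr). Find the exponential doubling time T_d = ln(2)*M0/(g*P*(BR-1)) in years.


Breeding gain G = BR - 1 = 1.386 - 1 = 0.386
Fissile production rate = g * P * G = 0.93 * 2746 * 0.386 = 985.75908 kg/yr
T_d = ln(2) * M0 / (g * P * G)
T_d = ln(2) * 7177 / 985.75908 = 5.0466 yr

5.0466


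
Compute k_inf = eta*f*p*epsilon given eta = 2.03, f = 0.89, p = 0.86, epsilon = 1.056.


k_inf = eta * f * p * epsilon
k_inf = 2.03 * 0.89 * 0.86 * 1.056
k_inf = 1.6408

1.6408


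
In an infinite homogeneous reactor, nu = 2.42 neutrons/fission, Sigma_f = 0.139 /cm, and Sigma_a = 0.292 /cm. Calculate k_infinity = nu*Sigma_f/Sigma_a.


k_inf = nu * Sigma_f / Sigma_a
k_inf = 2.42 * 0.139 / 0.292
k_inf = 1.1520

1.1520


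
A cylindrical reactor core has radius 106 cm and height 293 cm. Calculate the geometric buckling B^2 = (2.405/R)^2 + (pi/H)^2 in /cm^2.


B^2 = (2.405/R)^2 + (pi/H)^2
B^2 = (2.405/106)^2 + (pi/293)^2
B^2 = 6.2974e-04 /cm^2

6.2974e-04


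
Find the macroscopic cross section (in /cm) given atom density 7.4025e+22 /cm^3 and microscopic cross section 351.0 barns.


Sigma = N * sigma_barns * 1e-24
Sigma = 7.4025e+22 * 351.0 * 1e-24
Sigma = 25.983 /cm

25.983


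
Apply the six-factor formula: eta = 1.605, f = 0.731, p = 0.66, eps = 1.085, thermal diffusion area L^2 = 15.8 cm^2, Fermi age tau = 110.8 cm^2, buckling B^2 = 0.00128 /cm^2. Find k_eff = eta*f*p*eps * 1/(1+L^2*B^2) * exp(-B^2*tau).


k_inf = eta*f*p*eps = 1.605*0.731*0.66*1.085 = 0.8401679
P_TNL = 1/(1 + L^2*B^2) = 1/(1 + 15.8*0.00128) = 0.9801769
P_FNL = exp(-B^2*tau) = exp(-0.00128*110.8) = 0.8677740
k_eff = k_inf * P_TNL * P_FNL = 0.8401679 * 0.9801769 * 0.8677740
k_eff = 0.71462

0.71462


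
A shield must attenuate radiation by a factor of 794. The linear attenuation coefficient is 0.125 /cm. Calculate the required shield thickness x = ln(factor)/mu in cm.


x = ln(factor) / mu
x = ln(794) / 0.125
x = 53.417 cm

53.417


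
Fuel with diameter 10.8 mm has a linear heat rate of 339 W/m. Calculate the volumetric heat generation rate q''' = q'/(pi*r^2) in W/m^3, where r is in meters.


r = D / 2 / 1000 = 10.8 / 2 / 1000 = 0.0054 m
q''' = q' / (pi * r^2)
q''' = 339 / (pi * 0.0054^2)
q''' = 3.7005e+06 W/m^3

3.7005e+06


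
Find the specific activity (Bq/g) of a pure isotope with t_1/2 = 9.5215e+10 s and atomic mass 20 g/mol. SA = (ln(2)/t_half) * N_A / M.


lambda = ln(2) / t_half = ln(2) / 9.5215e+10 = 7.279811e-12 /s
SA = lambda * N_A / M
SA = 7.279811e-12 * 6.022e23 / 20
SA = 2.1920e+11 Bq/g

2.1920e+11
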